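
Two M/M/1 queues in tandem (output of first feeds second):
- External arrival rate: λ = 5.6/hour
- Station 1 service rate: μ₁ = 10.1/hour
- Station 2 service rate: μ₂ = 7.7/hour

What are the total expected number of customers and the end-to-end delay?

By Jackson's theorem, each station behaves as independent M/M/1.
Station 1: ρ₁ = 5.6/10.1 = 0.5545, L₁ = ρ₁/(1-ρ₁) = λ/(μ₁-λ) = 5.6/4.50 = 1.2444
Station 2: ρ₂ = 5.6/7.7 = 0.7273, L₂ = ρ₂/(1-ρ₂) = λ/(μ₂-λ) = 5.6/2.10 = 2.6667
Total: L = L₁ + L₂ = 1.2444 + 2.6667 = 3.9111
W = L/λ = 3.9111/5.6 = 0.6984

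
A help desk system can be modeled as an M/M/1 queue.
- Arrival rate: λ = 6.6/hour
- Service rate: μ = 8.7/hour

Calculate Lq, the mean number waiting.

ρ = λ/μ = 6.6/8.7 = 0.7586
For M/M/1: Lq = λ²/(μ(μ-λ))
Lq = 43.56/(8.7 × 2.10)
Lq = 2.3842 tickets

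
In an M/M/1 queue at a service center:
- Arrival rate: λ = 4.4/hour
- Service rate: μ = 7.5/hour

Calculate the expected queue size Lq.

ρ = λ/μ = 4.4/7.5 = 0.5867
For M/M/1: Lq = λ²/(μ(μ-λ))
Lq = 19.36/(7.5 × 3.10)
Lq = 0.8327 customers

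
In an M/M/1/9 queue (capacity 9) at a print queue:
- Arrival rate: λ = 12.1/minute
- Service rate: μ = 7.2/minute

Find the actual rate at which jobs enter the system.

ρ = λ/μ = 12.1/7.2 = 1.680556
P₀ = (1-ρ)/(1-ρ^(K+1)) = (1-1.680556)/(1-1.680556^10) = -0.6806/-178.6925 = 0.003809
P_K = P₀×ρ^K = 0.0038085 × 1.680556^9 = 0.0038085 × 106.9244 = 0.4072
λ_eff = λ(1-P_K) = 12.1 × (1 - 0.40722) = 12.1 × 0.59278 = 7.1726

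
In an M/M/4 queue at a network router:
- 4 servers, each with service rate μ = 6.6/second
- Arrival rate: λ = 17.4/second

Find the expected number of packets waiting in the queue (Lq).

Traffic intensity: ρ = λ/(cμ) = 17.4/(4×6.6) = 0.6591
Since ρ = 0.6591 < 1, system is stable.
Offered load a = λ/μ = cρ = 17.4/6.6 = 2.6364
P₀ = [ Σₙ₌₀^3 aⁿ/n! + a^4/(4!(1-ρ)) ]⁻¹
Σ = a^0/0! + a^1/1! + a^2/2! + a^3/3! = 1.00000 + 2.63636 + 3.47521 + 3.05397 = 10.1655
a^4/(4!(1-ρ)) = 48.3082/(24 × 0.34091) = 5.9043
P₀ = 1/(10.1655 + 5.9043) = 0.06223
Lq = P₀·a^4·ρ / (4!(1-ρ)²) = 0.062228 × 48.3082 × 0.65909 / (24 × 0.11622) = 0.7103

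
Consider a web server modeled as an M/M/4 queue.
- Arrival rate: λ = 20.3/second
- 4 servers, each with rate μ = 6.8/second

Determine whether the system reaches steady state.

Stability requires ρ = λ/(cμ) < 1
ρ = 20.3/(4 × 6.8) = 20.3/27.20 = 0.7463
Since 0.7463 < 1, the system is STABLE.
The servers are busy 74.63% of the time.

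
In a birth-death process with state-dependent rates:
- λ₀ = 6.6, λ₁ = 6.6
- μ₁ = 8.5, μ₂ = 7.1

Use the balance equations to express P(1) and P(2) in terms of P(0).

Balance equations:
State 0: λ₀P₀ = μ₁P₁ → P₁ = (λ₀/μ₁)P₀ = (6.6/8.5)P₀ = 0.7765P₀
State 1: P₂ = (λ₀λ₁)/(μ₁μ₂)P₀ = (6.6×6.6)/(8.5×7.1)P₀ = 0.7218P₀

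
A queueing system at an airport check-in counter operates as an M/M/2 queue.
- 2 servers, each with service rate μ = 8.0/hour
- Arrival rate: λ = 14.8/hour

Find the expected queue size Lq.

Traffic intensity: ρ = λ/(cμ) = 14.8/(2×8.0) = 0.9250
Since ρ = 0.9250 < 1, system is stable.
Offered load a = λ/μ = cρ = 14.8/8.0 = 1.8500
P₀ = [ Σₙ₌₀^1 aⁿ/n! + a^2/(2!(1-ρ)) ]⁻¹
Σ = a^0/0! + a^1/1! = 1.0000 + 1.8500 = 2.8500
a^2/(2!(1-ρ)) = 3.4225/(2 × 0.07500) = 22.8167
P₀ = 1/(2.8500 + 22.8167) = 0.03896
Lq = P₀·a^2·ρ / (2!(1-ρ)²) = 0.03896104 × 3.422500 × 0.9250000 / (2 × 0.005625000) = 10.9639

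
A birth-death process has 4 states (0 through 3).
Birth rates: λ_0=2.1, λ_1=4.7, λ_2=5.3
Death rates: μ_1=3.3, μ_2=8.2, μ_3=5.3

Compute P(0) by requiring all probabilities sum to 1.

Ratios P(n)/P(0) = (λ₀···λₙ₋₁)/(μ₁···μₙ):
P(1)/P(0) = (2.1)/(3.3) = 0.63636
P(2)/P(0) = (2.1×4.7)/(3.3×8.2) = 0.36475
P(3)/P(0) = (2.1×4.7×5.3)/(3.3×8.2×5.3) = 0.36475

Normalization: ∑ P(n) = 1
P(0) × (1.0000 + 0.63636 + 0.36475 + 0.36475) = 1
P(0) × 2.3659 = 1
P(0) = 1/2.3659 = 0.4227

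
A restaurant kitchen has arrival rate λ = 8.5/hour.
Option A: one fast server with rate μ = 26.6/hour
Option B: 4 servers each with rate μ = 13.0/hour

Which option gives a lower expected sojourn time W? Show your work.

Option A: single server μ = 26.6 (M/M/1)
  ρ_A = 8.5/26.6 = 0.3195
  W_A = 1/(μ-λ) = 1/(26.6-8.5) = 1/18.10 = 0.05525

Option B: 4 servers μ = 13.0 (M/M/4)
  ρ_B = λ/(cμ) = 8.5/(4×13.0) = 0.1635
  Offered load a = λ/μ = cρ = 8.5/13.0 = 0.6538
  P₀ = [ Σₙ₌₀^3 aⁿ/n! + a^4/(4!(1-ρ)) ]⁻¹
  Σ = a^0/0! + a^1/1! + a^2/2! + a^3/3! = 1.0000 + 0.6538 + 0.2138 + 0.04659 = 1.9142
  a^4/(4!(1-ρ)) = 0.18277/(24 × 0.83654) = 0.009103
  P₀ = 1/(1.9142 + 0.009103) = 0.5199
  Lq = P₀·a^4·ρ / (4!(1-ρ)²) = 0.51994 × 0.18277 × 0.16346 / (24 × 0.69980) = 0.0009249
  Wq_B = Lq/λ = 0.0009249/8.5 = 0.0001088
  W_B = Wq_B + 1/μ = 0.0001088 + 0.07692 = 0.07703

Since W_A = 0.05525 < W_B = 0.07703, Option A (single fast server) has the shorter time in system.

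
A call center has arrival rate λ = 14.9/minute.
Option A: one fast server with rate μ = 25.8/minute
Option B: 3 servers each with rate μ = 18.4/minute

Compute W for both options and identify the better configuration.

Option A: single server μ = 25.8 (M/M/1)
  ρ_A = 14.9/25.8 = 0.5775
  W_A = 1/(μ-λ) = 1/(25.8-14.9) = 1/10.90 = 0.09174

Option B: 3 servers μ = 18.4 (M/M/3)
  ρ_B = λ/(cμ) = 14.9/(3×18.4) = 0.2699
  Offered load a = λ/μ = cρ = 14.9/18.4 = 0.8098
  P₀ = [ Σₙ₌₀^2 aⁿ/n! + a^3/(3!(1-ρ)) ]⁻¹
  Σ = a^0/0! + a^1/1! + a^2/2! = 1.0000 + 0.8098 + 0.3279 = 2.1377
  a^3/(3!(1-ρ)) = 0.5310/(6 × 0.7301) = 0.1212
  P₀ = 1/(2.1377 + 0.1212) = 0.4427
  Lq = P₀·a^3·ρ / (3!(1-ρ)²) = 0.4427 × 0.5310 × 0.2699 / (6 × 0.5330) = 0.01984
  Wq_B = Lq/λ = 0.01984/14.9 = 0.001332
  W_B = Wq_B + 1/μ = 0.001332 + 0.05435 = 0.05568

Since W_B = 0.05568 < W_A = 0.09174, Option B (multiple servers) has the shorter time in system.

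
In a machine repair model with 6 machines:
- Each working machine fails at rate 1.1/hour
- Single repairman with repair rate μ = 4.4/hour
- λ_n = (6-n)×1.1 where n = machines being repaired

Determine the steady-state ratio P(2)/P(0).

P(2)/P(0) = ∏_{i=0}^{2-1} λ_i/μ_{i+1}
= (6-0)×1.1/4.4 × (6-1)×1.1/4.4
= 1.8750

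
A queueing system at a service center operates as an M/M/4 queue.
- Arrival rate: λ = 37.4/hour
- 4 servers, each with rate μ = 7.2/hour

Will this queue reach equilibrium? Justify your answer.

Stability requires ρ = λ/(cμ) < 1
ρ = 37.4/(4 × 7.2) = 37.4/28.80 = 1.2986
Since 1.2986 ≥ 1, the system is UNSTABLE.
Need c > λ/μ = 37.4/7.2 = 5.19.
Minimum servers needed: c = 6.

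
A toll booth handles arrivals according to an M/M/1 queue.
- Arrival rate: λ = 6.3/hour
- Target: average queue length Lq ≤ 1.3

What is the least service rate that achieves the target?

For M/M/1: Lq = λ²/(μ(μ-λ))
Need Lq ≤ 1.3, i.e. μ(μ-λ) ≥ λ²/1.3
μ² - 6.3μ - 39.69/1.3 ≥ 0  →  μ² - 6.3μ - 30.53077 ≥ 0
Quadratic formula (positive root): μ = [λ + √(λ² + 4×30.53077)]/2
Discriminant: 39.69 + 4×30.53077 = 161.8131, √161.8131 = 12.7206
μ ≥ (6.3 + 12.7206)/2 = 9.5103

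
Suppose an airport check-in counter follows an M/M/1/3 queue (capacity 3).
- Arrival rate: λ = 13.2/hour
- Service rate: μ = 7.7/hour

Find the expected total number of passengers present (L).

ρ = λ/μ = 13.2/7.7 = 1.7143
P₀ = (1-ρ)/(1-ρ^(K+1)) = (1-1.7143)/(1-1.7143^4) = -0.7143/-7.6367 = 0.09354
P_K = P₀×ρ^K = 0.093535 × 1.7143^3 = 0.093535 × 5.0380 = 0.4712
L = ρ[1 - (K+1)ρ^K + Kρ^(K+1)] / [(1-ρ)(1-ρ^(K+1))]
L = 1.7143 × (1 - 4×5.03803 + 3×8.63669) / ((1 - 1.7143) × (1 - 8.63669)) = 2.1238 passengers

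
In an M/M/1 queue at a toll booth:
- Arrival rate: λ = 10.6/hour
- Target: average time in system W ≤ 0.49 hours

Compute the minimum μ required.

For M/M/1: W = 1/(μ-λ)
Need W ≤ 0.49, so 1/(μ-λ) ≤ 0.49
μ - λ ≥ 1/0.49 = 2.0408
μ ≥ 10.6 + 2.0408 = 12.6408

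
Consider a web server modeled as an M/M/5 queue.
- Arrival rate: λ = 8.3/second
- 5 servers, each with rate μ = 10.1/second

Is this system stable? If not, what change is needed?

Stability requires ρ = λ/(cμ) < 1
ρ = 8.3/(5 × 10.1) = 8.3/50.50 = 0.1644
Since 0.1644 < 1, the system is STABLE.
The servers are busy 16.44% of the time.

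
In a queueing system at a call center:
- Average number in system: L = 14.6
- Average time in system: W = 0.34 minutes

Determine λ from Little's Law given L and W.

Little's Law: L = λW, so λ = L/W
λ = 14.6/0.34 = 42.9412 calls/minute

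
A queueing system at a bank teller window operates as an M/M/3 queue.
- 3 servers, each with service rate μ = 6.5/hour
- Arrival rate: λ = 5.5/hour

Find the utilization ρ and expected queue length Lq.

Traffic intensity: ρ = λ/(cμ) = 5.5/(3×6.5) = 0.2821
Since ρ = 0.2821 < 1, system is stable.
Offered load a = λ/μ = cρ = 5.5/6.5 = 0.8462
P₀ = [ Σₙ₌₀^2 aⁿ/n! + a^3/(3!(1-ρ)) ]⁻¹
Σ = a^0/0! + a^1/1! + a^2/2! = 1.0000 + 0.84615 + 0.35799 = 2.2041
a^3/(3!(1-ρ)) = 0.6058/(6 × 0.7179) = 0.1406
P₀ = 1/(2.2041 + 0.1406) = 0.4265
Lq = P₀·a^3·ρ / (3!(1-ρ)²) = 0.42648 × 0.60583 × 0.28205 / (6 × 0.51545) = 0.02356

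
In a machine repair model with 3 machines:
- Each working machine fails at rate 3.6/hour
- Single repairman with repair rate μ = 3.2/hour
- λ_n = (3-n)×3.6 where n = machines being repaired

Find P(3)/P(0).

P(3)/P(0) = ∏_{i=0}^{3-1} λ_i/μ_{i+1}
= (3-0)×3.6/3.2 × (3-1)×3.6/3.2 × (3-2)×3.6/3.2
= 8.5430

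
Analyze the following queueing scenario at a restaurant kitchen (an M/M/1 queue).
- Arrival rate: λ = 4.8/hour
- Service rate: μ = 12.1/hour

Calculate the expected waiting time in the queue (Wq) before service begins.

First, compute utilization: ρ = λ/μ = 4.8/12.1 = 0.3967
For M/M/1: Wq = λ/(μ(μ-λ))
Wq = 4.8/(12.1 × (12.1-4.8))
Wq = 4.8/(12.1 × 7.30)
Wq = 0.05434 hours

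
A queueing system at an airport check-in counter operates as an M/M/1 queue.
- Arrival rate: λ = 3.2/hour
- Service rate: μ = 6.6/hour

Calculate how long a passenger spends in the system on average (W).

First, compute utilization: ρ = λ/μ = 3.2/6.6 = 0.4848
For M/M/1: W = 1/(μ-λ)
W = 1/(6.6-3.2) = 1/3.40
W = 0.2941 hours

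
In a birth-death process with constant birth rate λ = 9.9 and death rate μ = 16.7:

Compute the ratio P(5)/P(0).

For constant rates: P(n)/P(0) = (λ/μ)^n
P(5)/P(0) = (9.9/16.7)^5 = 0.5928^5 = 0.07321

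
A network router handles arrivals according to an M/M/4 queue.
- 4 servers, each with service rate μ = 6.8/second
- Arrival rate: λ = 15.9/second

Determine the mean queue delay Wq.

Traffic intensity: ρ = λ/(cμ) = 15.9/(4×6.8) = 0.5846
Since ρ = 0.5846 < 1, system is stable.
Offered load a = λ/μ = cρ = 15.9/6.8 = 2.3382
P₀ = [ Σₙ₌₀^3 aⁿ/n! + a^4/(4!(1-ρ)) ]⁻¹
Σ = a^0/0! + a^1/1! + a^2/2! + a^3/3! = 1.0000 + 2.3382 + 2.7337 + 2.1307 = 8.2026
a^4/(4!(1-ρ)) = 29.8919/(24 × 0.41544) = 2.9980
P₀ = 1/(8.2026 + 2.9980) = 0.08928
Lq = P₀·a^4·ρ / (4!(1-ρ)²) = 0.08928 × 29.8919 × 0.5846 / (24 × 0.1726) = 0.3766
Wq = Lq/λ = 0.3766/15.9 = 0.02369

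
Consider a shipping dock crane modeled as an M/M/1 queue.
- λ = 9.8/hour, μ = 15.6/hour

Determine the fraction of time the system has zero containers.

ρ = λ/μ = 9.8/15.6 = 0.6282
P(0) = 1 - ρ = 1 - 0.6282 = 0.3718
The server is idle 37.18% of the time.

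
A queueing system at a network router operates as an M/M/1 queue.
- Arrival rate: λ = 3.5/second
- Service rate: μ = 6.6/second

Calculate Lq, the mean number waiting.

ρ = λ/μ = 3.5/6.6 = 0.5303
For M/M/1: Lq = λ²/(μ(μ-λ))
Lq = 12.25/(6.6 × 3.10)
Lq = 0.5987 packets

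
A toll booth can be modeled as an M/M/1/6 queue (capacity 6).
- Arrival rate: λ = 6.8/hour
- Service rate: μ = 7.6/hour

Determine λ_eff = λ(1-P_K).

ρ = λ/μ = 6.8/7.6 = 0.89474
P₀ = (1-ρ)/(1-ρ^(K+1)) = (1-0.89474)/(1-0.89474^7) = 0.10526/0.54093 = 0.1946
P_K = P₀×ρ^K = 0.19459 × 0.89474^6 = 0.19459 × 0.51308 = 0.09984
λ_eff = λ(1-P_K) = 6.8 × (1 - 0.09984) = 6.8 × 0.90016 = 6.1211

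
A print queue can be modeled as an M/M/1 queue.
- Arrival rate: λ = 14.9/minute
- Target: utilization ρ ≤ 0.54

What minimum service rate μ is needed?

ρ = λ/μ, so μ = λ/ρ
μ ≥ 14.9/0.54 = 27.5926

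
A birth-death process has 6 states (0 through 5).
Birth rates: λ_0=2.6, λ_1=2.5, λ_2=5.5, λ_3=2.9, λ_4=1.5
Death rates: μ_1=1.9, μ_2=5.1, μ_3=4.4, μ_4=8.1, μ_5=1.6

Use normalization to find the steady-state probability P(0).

Ratios P(n)/P(0) = (λ₀···λₙ₋₁)/(μ₁···μₙ):
P(1)/P(0) = (2.6)/(1.9) = 1.36842
P(2)/P(0) = (2.6×2.5)/(1.9×5.1) = 0.670795
P(3)/P(0) = (2.6×2.5×5.5)/(1.9×5.1×4.4) = 0.838493
P(4)/P(0) = (2.6×2.5×5.5×2.9)/(1.9×5.1×4.4×8.1) = 0.300201
P(5)/P(0) = (2.6×2.5×5.5×2.9×1.5)/(1.9×5.1×4.4×8.1×1.6) = 0.281439

Normalization: ∑ P(n) = 1
P(0) × (1.00000 + 1.36842 + 0.670795 + 0.838493 + 0.300201 + 0.281439) = 1
P(0) × 4.45935 = 1
P(0) = 1/4.45935 = 0.2242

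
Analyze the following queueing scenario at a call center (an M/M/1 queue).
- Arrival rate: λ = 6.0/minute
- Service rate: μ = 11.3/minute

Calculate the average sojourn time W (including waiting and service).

First, compute utilization: ρ = λ/μ = 6.0/11.3 = 0.5310
For M/M/1: W = 1/(μ-λ)
W = 1/(11.3-6.0) = 1/5.30
W = 0.1887 minutes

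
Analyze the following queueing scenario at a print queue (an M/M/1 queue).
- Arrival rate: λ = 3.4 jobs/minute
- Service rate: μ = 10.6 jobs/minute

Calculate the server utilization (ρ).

Server utilization: ρ = λ/μ
ρ = 3.4/10.6 = 0.3208
The server is busy 32.08% of the time.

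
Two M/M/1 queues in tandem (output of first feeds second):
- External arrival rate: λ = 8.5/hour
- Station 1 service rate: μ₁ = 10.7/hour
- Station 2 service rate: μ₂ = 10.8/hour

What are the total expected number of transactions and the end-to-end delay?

By Jackson's theorem, each station behaves as independent M/M/1.
Station 1: ρ₁ = 8.5/10.7 = 0.7944, L₁ = ρ₁/(1-ρ₁) = λ/(μ₁-λ) = 8.5/2.20 = 3.8636
Station 2: ρ₂ = 8.5/10.8 = 0.7870, L₂ = ρ₂/(1-ρ₂) = λ/(μ₂-λ) = 8.5/2.30 = 3.6957
Total: L = L₁ + L₂ = 3.8636 + 3.6957 = 7.5593
W = L/λ = 7.5593/8.5 = 0.8893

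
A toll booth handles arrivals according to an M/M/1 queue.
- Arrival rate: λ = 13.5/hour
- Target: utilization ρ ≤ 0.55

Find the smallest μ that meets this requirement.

ρ = λ/μ, so μ = λ/ρ
μ ≥ 13.5/0.55 = 24.5455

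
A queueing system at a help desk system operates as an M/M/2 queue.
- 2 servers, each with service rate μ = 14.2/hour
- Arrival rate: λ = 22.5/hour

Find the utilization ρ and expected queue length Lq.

Traffic intensity: ρ = λ/(cμ) = 22.5/(2×14.2) = 0.7923
Since ρ = 0.7923 < 1, system is stable.
Offered load a = λ/μ = cρ = 22.5/14.2 = 1.5845
P₀ = [ Σₙ₌₀^1 aⁿ/n! + a^2/(2!(1-ρ)) ]⁻¹
Σ = a^0/0! + a^1/1! = 1.0000 + 1.5845 = 2.5845
a^2/(2!(1-ρ)) = 2.5107/(2 × 0.20775) = 6.0426
P₀ = 1/(2.5845 + 6.0426) = 0.1159
Lq = P₀·a^2·ρ / (2!(1-ρ)²) = 0.115914 × 2.51066 × 0.792254 / (2 × 0.0431586) = 2.6711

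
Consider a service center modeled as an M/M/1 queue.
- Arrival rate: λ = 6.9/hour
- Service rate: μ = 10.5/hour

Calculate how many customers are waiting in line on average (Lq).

ρ = λ/μ = 6.9/10.5 = 0.6571
For M/M/1: Lq = λ²/(μ(μ-λ))
Lq = 47.61/(10.5 × 3.60)
Lq = 1.2595 customers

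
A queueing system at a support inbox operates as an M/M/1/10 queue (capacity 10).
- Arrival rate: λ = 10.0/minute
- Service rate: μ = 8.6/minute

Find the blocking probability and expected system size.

ρ = λ/μ = 10.0/8.6 = 1.16279
P₀ = (1-ρ)/(1-ρ^(K+1)) = (1-1.16279)/(1-1.16279^11) = -0.16279/-4.2543 = 0.03826
P_K = P₀×ρ^K = 0.03826 × 1.16279^10 = 0.03826 × 4.5187 = 0.1729
Blocking probability P_10 = 0.1729 (17.29%)
L = ρ[1 - (K+1)ρ^K + Kρ^(K+1)] / [(1-ρ)(1-ρ^(K+1))]
L = 1.16279 × (1 - 11×4.5187 + 10×5.2543) / ((1 - 1.16279) × (1 - 5.2543)) = 6.4427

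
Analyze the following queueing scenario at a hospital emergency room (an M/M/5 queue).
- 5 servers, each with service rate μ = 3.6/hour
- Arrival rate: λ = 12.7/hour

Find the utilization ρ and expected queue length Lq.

Traffic intensity: ρ = λ/(cμ) = 12.7/(5×3.6) = 0.7056
Since ρ = 0.7056 < 1, system is stable.
Offered load a = λ/μ = cρ = 12.7/3.6 = 3.5278
P₀ = [ Σₙ₌₀^4 aⁿ/n! + a^5/(5!(1-ρ)) ]⁻¹
Σ = a^0/0! + a^1/1! + a^2/2! + a^3/3! + a^4/4! = 1.0000 + 3.5278 + 6.2226 + 7.3173 + 6.4535 = 24.5212
a^5/(5!(1-ρ)) = 546.3942/(120 × 0.294444) = 15.4640
P₀ = 1/(24.5212 + 15.4640) = 0.02501
Lq = P₀·a^5·ρ / (5!(1-ρ)²) = 0.025009 × 546.3942 × 0.70556 / (120 × 0.086698) = 0.9267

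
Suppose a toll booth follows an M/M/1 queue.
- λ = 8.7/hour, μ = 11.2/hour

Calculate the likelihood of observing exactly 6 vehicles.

ρ = λ/μ = 8.7/11.2 = 0.7768
P(n) = (1-ρ)ρⁿ
P(6) = (1-0.7768) × 0.7768^6
P(6) = 0.2232 × 0.2197
P(6) = 0.04904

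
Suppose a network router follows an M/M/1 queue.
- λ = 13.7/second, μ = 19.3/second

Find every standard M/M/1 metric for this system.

Step 1: ρ = λ/μ = 13.7/19.3 = 0.7098
Step 2: L = λ/(μ-λ) = 13.7/5.60 = 2.4464
Step 3: Lq = λ²/(μ(μ-λ)) = 187.69/(19.3×5.60) = 1.7366
Step 4: W = 1/(μ-λ) = 1/5.60 = 0.17857
Step 5: Wq = λ/(μ(μ-λ)) = 13.7/(19.3×5.60) = 0.1268
Step 6: P(0) = 1-ρ = 0.2902
Verify: L = λW = 13.7×0.17857 = 2.4464 ✔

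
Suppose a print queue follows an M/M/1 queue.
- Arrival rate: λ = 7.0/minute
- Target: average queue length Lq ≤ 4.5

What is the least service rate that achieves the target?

For M/M/1: Lq = λ²/(μ(μ-λ))
Need Lq ≤ 4.5, i.e. μ(μ-λ) ≥ λ²/4.5
μ² - 7.0μ - 49.00/4.5 ≥ 0  →  μ² - 7.0μ - 10.8889 ≥ 0
Quadratic formula (positive root): μ = [λ + √(λ² + 4×10.8889)]/2
Discriminant: 49.00 + 4×10.8889 = 92.5556, √92.5556 = 9.6206
μ ≥ (7.0 + 9.6206)/2 = 8.3103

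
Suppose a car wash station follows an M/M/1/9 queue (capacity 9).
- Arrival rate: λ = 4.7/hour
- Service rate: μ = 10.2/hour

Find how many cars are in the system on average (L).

ρ = λ/μ = 4.7/10.2 = 0.460784
P₀ = (1-ρ)/(1-ρ^(K+1)) = (1-0.460784)/(1-0.460784^10) = 0.5392/0.9996 = 0.5394
P_K = P₀×ρ^K = 0.53945 × 0.460784^9 = 0.53945 × 0.00093643 = 0.0005052
L = ρ[1 - (K+1)ρ^K + Kρ^(K+1)] / [(1-ρ)(1-ρ^(K+1))]
L = 0.460784 × (1 - 10×0.0009364 + 9×0.0004315) / ((1 - 0.460784) × (1 - 0.0004315)) = 0.8502 cars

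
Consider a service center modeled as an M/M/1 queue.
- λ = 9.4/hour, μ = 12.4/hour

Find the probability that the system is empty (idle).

ρ = λ/μ = 9.4/12.4 = 0.7581
P(0) = 1 - ρ = 1 - 0.7581 = 0.2419
The server is idle 24.19% of the time.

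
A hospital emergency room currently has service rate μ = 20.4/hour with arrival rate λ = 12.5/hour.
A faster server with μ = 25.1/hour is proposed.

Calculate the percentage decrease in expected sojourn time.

System 1: ρ₁ = 12.5/20.4 = 0.6127, W₁ = 1/(20.4-12.5) = 0.12658
System 2: ρ₂ = 12.5/25.1 = 0.4980, W₂ = 1/(25.1-12.5) = 0.079365
Improvement: (W₁-W₂)/W₁ = (0.12658-0.079365)/0.12658 = 37.30%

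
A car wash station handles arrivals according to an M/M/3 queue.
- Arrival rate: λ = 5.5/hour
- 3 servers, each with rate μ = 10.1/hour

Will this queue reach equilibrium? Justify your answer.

Stability requires ρ = λ/(cμ) < 1
ρ = 5.5/(3 × 10.1) = 5.5/30.30 = 0.1815
Since 0.1815 < 1, the system is STABLE.
The servers are busy 18.15% of the time.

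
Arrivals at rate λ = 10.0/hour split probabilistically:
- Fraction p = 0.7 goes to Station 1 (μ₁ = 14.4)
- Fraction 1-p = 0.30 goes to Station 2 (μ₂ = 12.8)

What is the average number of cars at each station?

Effective rates: λ₁ = 10.0×0.7 = 7, λ₂ = 10.0×0.30 = 3
Station 1: ρ₁ = 7/14.4 = 0.4861, L₁ = ρ₁/(1-ρ₁) = 0.4861/(1-0.4861) = 0.9459
Station 2: ρ₂ = 3/12.8 = 0.23438, L₂ = ρ₂/(1-ρ₂) = 0.23438/(1-0.23438) = 0.3061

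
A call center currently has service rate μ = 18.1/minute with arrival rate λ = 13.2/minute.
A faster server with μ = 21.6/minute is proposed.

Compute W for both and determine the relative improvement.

System 1: ρ₁ = 13.2/18.1 = 0.7293, W₁ = 1/(18.1-13.2) = 0.20408
System 2: ρ₂ = 13.2/21.6 = 0.6111, W₂ = 1/(21.6-13.2) = 0.11905
Improvement: (W₁-W₂)/W₁ = (0.20408-0.11905)/0.20408 = 41.67%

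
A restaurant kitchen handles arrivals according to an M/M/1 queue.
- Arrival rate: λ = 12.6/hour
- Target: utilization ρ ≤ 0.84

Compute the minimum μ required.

ρ = λ/μ, so μ = λ/ρ
μ ≥ 12.6/0.84 = 15.0000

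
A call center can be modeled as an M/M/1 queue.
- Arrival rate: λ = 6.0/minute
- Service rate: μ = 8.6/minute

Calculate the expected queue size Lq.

ρ = λ/μ = 6.0/8.6 = 0.6977
For M/M/1: Lq = λ²/(μ(μ-λ))
Lq = 36.00/(8.6 × 2.60)
Lq = 1.6100 calls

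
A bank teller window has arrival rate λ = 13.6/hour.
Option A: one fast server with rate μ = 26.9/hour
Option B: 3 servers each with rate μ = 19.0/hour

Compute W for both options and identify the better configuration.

Option A: single server μ = 26.9 (M/M/1)
  ρ_A = 13.6/26.9 = 0.5056
  W_A = 1/(μ-λ) = 1/(26.9-13.6) = 1/13.30 = 0.07519

Option B: 3 servers μ = 19.0 (M/M/3)
  ρ_B = λ/(cμ) = 13.6/(3×19.0) = 0.2386
  Offered load a = λ/μ = cρ = 13.6/19.0 = 0.7158
  P₀ = [ Σₙ₌₀^2 aⁿ/n! + a^3/(3!(1-ρ)) ]⁻¹
  Σ = a^0/0! + a^1/1! + a^2/2! = 1.0000 + 0.7158 + 0.2562 = 1.9720
  a^3/(3!(1-ρ)) = 0.36674/(6 × 0.76140) = 0.08028
  P₀ = 1/(1.9720 + 0.08028) = 0.4873
  Lq = P₀·a^3·ρ / (3!(1-ρ)²) = 0.4873 × 0.3667 × 0.2386 / (6 × 0.5797) = 0.01226
  Wq_B = Lq/λ = 0.012258/13.6 = 0.0009013
  W_B = Wq_B + 1/μ = 0.0009013 + 0.05263 = 0.05353

Since W_B = 0.05353 < W_A = 0.07519, Option B (multiple servers) has the shorter time in system.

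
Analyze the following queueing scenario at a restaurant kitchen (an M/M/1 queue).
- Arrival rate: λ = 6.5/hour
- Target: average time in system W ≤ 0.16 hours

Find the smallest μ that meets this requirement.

For M/M/1: W = 1/(μ-λ)
Need W ≤ 0.16, so 1/(μ-λ) ≤ 0.16
μ - λ ≥ 1/0.16 = 6.2500
μ ≥ 6.5 + 6.2500 = 12.7500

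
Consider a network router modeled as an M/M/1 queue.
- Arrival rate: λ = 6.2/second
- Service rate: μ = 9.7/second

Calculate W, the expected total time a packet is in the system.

First, compute utilization: ρ = λ/μ = 6.2/9.7 = 0.6392
For M/M/1: W = 1/(μ-λ)
W = 1/(9.7-6.2) = 1/3.50
W = 0.2857 seconds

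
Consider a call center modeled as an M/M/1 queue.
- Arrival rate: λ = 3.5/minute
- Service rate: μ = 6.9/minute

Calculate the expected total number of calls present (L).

ρ = λ/μ = 3.5/6.9 = 0.5072
For M/M/1: L = λ/(μ-λ)
L = 3.5/(6.9-3.5) = 3.5/3.40
L = 1.0294 calls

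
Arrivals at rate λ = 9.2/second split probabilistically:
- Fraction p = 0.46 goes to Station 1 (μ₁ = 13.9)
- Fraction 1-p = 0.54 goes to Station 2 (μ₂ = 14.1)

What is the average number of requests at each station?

Effective rates: λ₁ = 9.2×0.46 = 4.232, λ₂ = 9.2×0.54 = 4.968
Station 1: ρ₁ = 4.232/13.9 = 0.30446, L₁ = ρ₁/(1-ρ₁) = 0.30446/(1-0.30446) = 0.4377
Station 2: ρ₂ = 4.968/14.1 = 0.35234, L₂ = ρ₂/(1-ρ₂) = 0.35234/(1-0.35234) = 0.5440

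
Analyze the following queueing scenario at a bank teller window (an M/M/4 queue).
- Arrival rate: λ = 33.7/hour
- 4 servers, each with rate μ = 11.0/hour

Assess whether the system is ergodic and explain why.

Stability requires ρ = λ/(cμ) < 1
ρ = 33.7/(4 × 11.0) = 33.7/44.00 = 0.7659
Since 0.7659 < 1, the system is STABLE.
The servers are busy 76.59% of the time.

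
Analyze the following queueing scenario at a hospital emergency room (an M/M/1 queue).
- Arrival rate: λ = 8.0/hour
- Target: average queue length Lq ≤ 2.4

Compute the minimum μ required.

For M/M/1: Lq = λ²/(μ(μ-λ))
Need Lq ≤ 2.4, i.e. μ(μ-λ) ≥ λ²/2.4
μ² - 8.0μ - 64.00/2.4 ≥ 0  →  μ² - 8.0μ - 26.66667 ≥ 0
Quadratic formula (positive root): μ = [λ + √(λ² + 4×26.66667)]/2
Discriminant: 64.00 + 4×26.66667 = 170.6667, √170.6667 = 13.0639
μ ≥ (8.0 + 13.0639)/2 = 10.5320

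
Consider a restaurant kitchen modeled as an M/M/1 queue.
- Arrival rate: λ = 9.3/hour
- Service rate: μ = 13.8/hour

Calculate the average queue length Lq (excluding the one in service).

ρ = λ/μ = 9.3/13.8 = 0.6739
For M/M/1: Lq = λ²/(μ(μ-λ))
Lq = 86.49/(13.8 × 4.50)
Lq = 1.3928 orders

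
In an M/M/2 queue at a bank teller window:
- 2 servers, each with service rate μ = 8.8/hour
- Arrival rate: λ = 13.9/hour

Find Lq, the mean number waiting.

Traffic intensity: ρ = λ/(cμ) = 13.9/(2×8.8) = 0.7898
Since ρ = 0.7898 < 1, system is stable.
Offered load a = λ/μ = cρ = 13.9/8.8 = 1.5795
P₀ = [ Σₙ₌₀^1 aⁿ/n! + a^2/(2!(1-ρ)) ]⁻¹
Σ = a^0/0! + a^1/1! = 1.0000 + 1.5795 = 2.5795
a^2/(2!(1-ρ)) = 2.4950/(2 × 0.21023) = 5.9340
P₀ = 1/(2.5795 + 5.9340) = 0.1175
Lq = P₀·a^2·ρ / (2!(1-ρ)²) = 0.11746 × 2.4950 × 0.78977 / (2 × 0.044196) = 2.6185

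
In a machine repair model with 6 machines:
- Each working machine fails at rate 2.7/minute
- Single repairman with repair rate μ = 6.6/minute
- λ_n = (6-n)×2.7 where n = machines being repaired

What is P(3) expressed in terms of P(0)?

P(3)/P(0) = ∏_{i=0}^{3-1} λ_i/μ_{i+1}
= (6-0)×2.7/6.6 × (6-1)×2.7/6.6 × (6-2)×2.7/6.6
= 8.2156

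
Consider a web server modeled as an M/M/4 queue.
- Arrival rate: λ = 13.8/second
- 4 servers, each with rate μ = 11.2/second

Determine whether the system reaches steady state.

Stability requires ρ = λ/(cμ) < 1
ρ = 13.8/(4 × 11.2) = 13.8/44.80 = 0.3080
Since 0.3080 < 1, the system is STABLE.
The servers are busy 30.80% of the time.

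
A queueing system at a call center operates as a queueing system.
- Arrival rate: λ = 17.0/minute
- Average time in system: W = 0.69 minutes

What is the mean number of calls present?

Little's Law: L = λW
L = 17.0 × 0.69 = 11.7300 calls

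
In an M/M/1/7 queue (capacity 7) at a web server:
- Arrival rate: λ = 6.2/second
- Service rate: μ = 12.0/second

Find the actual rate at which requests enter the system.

ρ = λ/μ = 6.2/12.0 = 0.51667
P₀ = (1-ρ)/(1-ρ^(K+1)) = (1-0.51667)/(1-0.51667^8) = 0.4833/0.9949 = 0.4858
P_K = P₀×ρ^K = 0.4858 × 0.51667^7 = 0.4858 × 0.009829 = 0.004775
λ_eff = λ(1-P_K) = 6.2 × (1 - 0.004775) = 6.2 × 0.99523 = 6.1704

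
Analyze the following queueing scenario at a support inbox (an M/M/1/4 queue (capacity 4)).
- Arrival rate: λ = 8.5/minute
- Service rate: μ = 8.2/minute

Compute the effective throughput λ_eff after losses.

ρ = λ/μ = 8.5/8.2 = 1.03659
P₀ = (1-ρ)/(1-ρ^(K+1)) = (1-1.03659)/(1-1.03659^5) = -0.03659/-0.1968 = 0.1859
P_K = P₀×ρ^K = 0.1859 × 1.03659^4 = 0.1859 × 1.1546 = 0.2146
λ_eff = λ(1-P_K) = 8.5 × (1 - 0.21462) = 8.5 × 0.78538 = 6.6757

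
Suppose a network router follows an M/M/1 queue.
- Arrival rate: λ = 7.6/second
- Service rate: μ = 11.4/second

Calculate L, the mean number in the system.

ρ = λ/μ = 7.6/11.4 = 0.6667
For M/M/1: L = λ/(μ-λ)
L = 7.6/(11.4-7.6) = 7.6/3.80
L = 2.0000 packets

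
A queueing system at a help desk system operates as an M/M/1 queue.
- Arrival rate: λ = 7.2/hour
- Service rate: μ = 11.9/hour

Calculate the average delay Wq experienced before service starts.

First, compute utilization: ρ = λ/μ = 7.2/11.9 = 0.6050
For M/M/1: Wq = λ/(μ(μ-λ))
Wq = 7.2/(11.9 × (11.9-7.2))
Wq = 7.2/(11.9 × 4.70)
Wq = 0.1287 hours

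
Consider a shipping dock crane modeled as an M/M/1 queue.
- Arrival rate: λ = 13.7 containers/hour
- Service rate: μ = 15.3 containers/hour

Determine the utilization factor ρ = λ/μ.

Server utilization: ρ = λ/μ
ρ = 13.7/15.3 = 0.8954
The server is busy 89.54% of the time.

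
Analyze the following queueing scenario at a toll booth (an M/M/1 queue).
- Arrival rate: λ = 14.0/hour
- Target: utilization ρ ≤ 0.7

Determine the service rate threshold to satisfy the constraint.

ρ = λ/μ, so μ = λ/ρ
μ ≥ 14.0/0.7 = 20.0000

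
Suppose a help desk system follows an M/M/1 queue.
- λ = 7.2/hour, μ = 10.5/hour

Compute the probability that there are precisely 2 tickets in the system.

ρ = λ/μ = 7.2/10.5 = 0.6857
P(n) = (1-ρ)ρⁿ
P(2) = (1-0.6857) × 0.6857^2
P(2) = 0.3143 × 0.4702
P(2) = 0.1478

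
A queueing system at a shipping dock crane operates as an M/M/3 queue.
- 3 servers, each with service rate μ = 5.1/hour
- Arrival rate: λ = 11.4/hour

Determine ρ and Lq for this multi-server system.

Traffic intensity: ρ = λ/(cμ) = 11.4/(3×5.1) = 0.7451
Since ρ = 0.7451 < 1, system is stable.
Offered load a = λ/μ = cρ = 11.4/5.1 = 2.2353
P₀ = [ Σₙ₌₀^2 aⁿ/n! + a^3/(3!(1-ρ)) ]⁻¹
Σ = a^0/0! + a^1/1! + a^2/2! = 1.0000 + 2.2353 + 2.4983 = 5.7336
a^3/(3!(1-ρ)) = 11.1687/(6 × 0.254902) = 7.3026
P₀ = 1/(5.7336 + 7.3026) = 0.07671
Lq = P₀·a^3·ρ / (3!(1-ρ)²) = 0.07670948 × 11.16874 × 0.7450980 / (6 × 0.06497501) = 1.6375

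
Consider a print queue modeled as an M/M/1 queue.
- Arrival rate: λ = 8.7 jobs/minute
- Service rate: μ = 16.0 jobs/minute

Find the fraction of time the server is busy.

Server utilization: ρ = λ/μ
ρ = 8.7/16.0 = 0.5437
The server is busy 54.37% of the time.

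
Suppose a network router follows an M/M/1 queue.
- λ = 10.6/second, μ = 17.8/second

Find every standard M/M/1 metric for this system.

Step 1: ρ = λ/μ = 10.6/17.8 = 0.5955
Step 2: L = λ/(μ-λ) = 10.6/7.20 = 1.4722
Step 3: Lq = λ²/(μ(μ-λ)) = 112.36/(17.8×7.20) = 0.8767
Step 4: W = 1/(μ-λ) = 1/7.20 = 0.13889
Step 5: Wq = λ/(μ(μ-λ)) = 10.6/(17.8×7.20) = 0.08271
Step 6: P(0) = 1-ρ = 0.4045
Verify: L = λW = 10.6×0.13889 = 1.4722 ✔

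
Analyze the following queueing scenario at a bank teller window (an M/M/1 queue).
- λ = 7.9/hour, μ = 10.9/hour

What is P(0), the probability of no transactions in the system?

ρ = λ/μ = 7.9/10.9 = 0.7248
P(0) = 1 - ρ = 1 - 0.7248 = 0.2752
The server is idle 27.52% of the time.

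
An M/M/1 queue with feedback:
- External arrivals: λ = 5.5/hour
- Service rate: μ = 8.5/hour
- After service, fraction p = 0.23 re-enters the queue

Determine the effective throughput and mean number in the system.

Effective arrival rate: λ_eff = λ/(1-p) = 5.5/(1-0.23) = 5.5/0.77 = 7.14286
ρ = λ_eff/μ = 7.14286/8.5 = 0.840336
L = ρ/(1-ρ) = 0.840336/(1-0.840336) = 5.2632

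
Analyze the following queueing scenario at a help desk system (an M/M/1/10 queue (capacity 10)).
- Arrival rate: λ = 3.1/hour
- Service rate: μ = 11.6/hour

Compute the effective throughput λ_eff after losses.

ρ = λ/μ = 3.1/11.6 = 0.26724
P₀ = (1-ρ)/(1-ρ^(K+1)) = (1-0.26724)/(1-0.26724^11) = 0.7328/1.0000 = 0.7328
P_K = P₀×ρ^K = 0.73276 × 0.26724^10 = 0.73276 × 0.0000018579 = 0.000001361
λ_eff = λ(1-P_K) = 3.1 × (1 - 0.000001361) = 3.1 × 1.0000 = 3.1000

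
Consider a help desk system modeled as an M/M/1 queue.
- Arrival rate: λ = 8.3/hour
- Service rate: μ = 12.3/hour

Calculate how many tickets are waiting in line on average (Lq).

ρ = λ/μ = 8.3/12.3 = 0.6748
For M/M/1: Lq = λ²/(μ(μ-λ))
Lq = 68.89/(12.3 × 4.00)
Lq = 1.4002 tickets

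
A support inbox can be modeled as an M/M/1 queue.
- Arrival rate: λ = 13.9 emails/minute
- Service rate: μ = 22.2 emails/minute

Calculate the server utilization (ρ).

Server utilization: ρ = λ/μ
ρ = 13.9/22.2 = 0.6261
The server is busy 62.61% of the time.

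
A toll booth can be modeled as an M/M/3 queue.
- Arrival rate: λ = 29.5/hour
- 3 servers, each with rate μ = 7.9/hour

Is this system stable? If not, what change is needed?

Stability requires ρ = λ/(cμ) < 1
ρ = 29.5/(3 × 7.9) = 29.5/23.70 = 1.2447
Since 1.2447 ≥ 1, the system is UNSTABLE.
Need c > λ/μ = 29.5/7.9 = 3.73.
Minimum servers needed: c = 4.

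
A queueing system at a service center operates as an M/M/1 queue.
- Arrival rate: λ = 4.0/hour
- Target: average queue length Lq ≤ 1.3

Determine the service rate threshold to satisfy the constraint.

For M/M/1: Lq = λ²/(μ(μ-λ))
Need Lq ≤ 1.3, i.e. μ(μ-λ) ≥ λ²/1.3
μ² - 4.0μ - 16.00/1.3 ≥ 0  →  μ² - 4.0μ - 12.3077 ≥ 0
Quadratic formula (positive root): μ = [λ + √(λ² + 4×12.3077)]/2
Discriminant: 16.00 + 4×12.3077 = 65.2308, √65.2308 = 8.0766
μ ≥ (4.0 + 8.0766)/2 = 6.0383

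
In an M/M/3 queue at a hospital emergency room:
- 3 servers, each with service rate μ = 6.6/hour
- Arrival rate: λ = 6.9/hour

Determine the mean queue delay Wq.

Traffic intensity: ρ = λ/(cμ) = 6.9/(3×6.6) = 0.3485
Since ρ = 0.3485 < 1, system is stable.
Offered load a = λ/μ = cρ = 6.9/6.6 = 1.0455
P₀ = [ Σₙ₌₀^2 aⁿ/n! + a^3/(3!(1-ρ)) ]⁻¹
Σ = a^0/0! + a^1/1! + a^2/2! = 1.00000 + 1.04545 + 0.546488 = 2.5919
a^3/(3!(1-ρ)) = 1.1427/(6 × 0.6515) = 0.2923
P₀ = 1/(2.5919 + 0.2923) = 0.3467
Lq = P₀·a^3·ρ / (3!(1-ρ)²) = 0.3467 × 1.1427 × 0.3485 / (6 × 0.4245) = 0.05421
Wq = Lq/λ = 0.054208/6.9 = 0.007856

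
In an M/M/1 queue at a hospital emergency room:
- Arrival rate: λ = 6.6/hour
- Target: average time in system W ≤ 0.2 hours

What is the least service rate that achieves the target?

For M/M/1: W = 1/(μ-λ)
Need W ≤ 0.2, so 1/(μ-λ) ≤ 0.2
μ - λ ≥ 1/0.2 = 5.0000
μ ≥ 6.6 + 5.0000 = 11.6000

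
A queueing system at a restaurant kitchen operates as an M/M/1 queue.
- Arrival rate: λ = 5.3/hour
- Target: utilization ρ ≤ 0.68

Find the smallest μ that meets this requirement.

ρ = λ/μ, so μ = λ/ρ
μ ≥ 5.3/0.68 = 7.7941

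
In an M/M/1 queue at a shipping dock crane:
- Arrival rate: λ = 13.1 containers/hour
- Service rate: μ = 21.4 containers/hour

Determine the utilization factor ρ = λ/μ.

Server utilization: ρ = λ/μ
ρ = 13.1/21.4 = 0.6121
The server is busy 61.21% of the time.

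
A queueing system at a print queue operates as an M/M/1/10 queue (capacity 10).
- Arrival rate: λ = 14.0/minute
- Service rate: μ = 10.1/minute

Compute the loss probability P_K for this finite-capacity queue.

ρ = λ/μ = 14.0/10.1 = 1.38614
P₀ = (1-ρ)/(1-ρ^(K+1)) = (1-1.38614)/(1-1.38614^11) = -0.3861/-35.2976 = 0.01094
P_K = P₀×ρ^K = 0.01094 × 1.38614^10 = 0.01094 × 26.1861 = 0.2865
Blocking probability = 28.65%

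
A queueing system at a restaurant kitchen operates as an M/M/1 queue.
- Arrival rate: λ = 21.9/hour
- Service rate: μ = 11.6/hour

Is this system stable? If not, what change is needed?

Stability requires ρ = λ/(cμ) < 1
ρ = 21.9/(1 × 11.6) = 21.9/11.60 = 1.8879
Since 1.8879 ≥ 1, the system is UNSTABLE.
Queue grows without bound. Need μ > λ = 21.9.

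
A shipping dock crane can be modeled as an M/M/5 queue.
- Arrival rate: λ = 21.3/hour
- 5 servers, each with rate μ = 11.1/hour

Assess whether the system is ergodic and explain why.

Stability requires ρ = λ/(cμ) < 1
ρ = 21.3/(5 × 11.1) = 21.3/55.50 = 0.3838
Since 0.3838 < 1, the system is STABLE.
The servers are busy 38.38% of the time.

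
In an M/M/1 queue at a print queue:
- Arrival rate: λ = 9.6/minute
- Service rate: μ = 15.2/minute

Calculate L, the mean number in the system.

ρ = λ/μ = 9.6/15.2 = 0.6316
For M/M/1: L = λ/(μ-λ)
L = 9.6/(15.2-9.6) = 9.6/5.60
L = 1.7143 jobs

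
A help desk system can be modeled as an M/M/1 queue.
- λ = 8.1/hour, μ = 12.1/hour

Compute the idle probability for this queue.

ρ = λ/μ = 8.1/12.1 = 0.6694
P(0) = 1 - ρ = 1 - 0.6694 = 0.3306
The server is idle 33.06% of the time.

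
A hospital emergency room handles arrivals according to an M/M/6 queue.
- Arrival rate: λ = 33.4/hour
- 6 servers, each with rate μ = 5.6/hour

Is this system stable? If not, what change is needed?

Stability requires ρ = λ/(cμ) < 1
ρ = 33.4/(6 × 5.6) = 33.4/33.60 = 0.9940
Since 0.9940 < 1, the system is STABLE.
The servers are busy 99.40% of the time.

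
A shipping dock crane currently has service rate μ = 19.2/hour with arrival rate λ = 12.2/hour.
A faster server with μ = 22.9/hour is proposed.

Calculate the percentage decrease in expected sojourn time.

System 1: ρ₁ = 12.2/19.2 = 0.6354, W₁ = 1/(19.2-12.2) = 0.14286
System 2: ρ₂ = 12.2/22.9 = 0.5328, W₂ = 1/(22.9-12.2) = 0.093458
Improvement: (W₁-W₂)/W₁ = (0.14286-0.093458)/0.14286 = 34.58%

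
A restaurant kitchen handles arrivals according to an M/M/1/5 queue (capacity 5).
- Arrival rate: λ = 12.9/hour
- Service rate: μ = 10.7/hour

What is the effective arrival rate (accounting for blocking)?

ρ = λ/μ = 12.9/10.7 = 1.20561
P₀ = (1-ρ)/(1-ρ^(K+1)) = (1-1.20561)/(1-1.20561^6) = -0.2056/-2.0707 = 0.09929
P_K = P₀×ρ^K = 0.09929 × 1.20561^5 = 0.09929 × 2.5470 = 0.2529
λ_eff = λ(1-P_K) = 12.9 × (1 - 0.2529) = 12.9 × 0.7471 = 9.6376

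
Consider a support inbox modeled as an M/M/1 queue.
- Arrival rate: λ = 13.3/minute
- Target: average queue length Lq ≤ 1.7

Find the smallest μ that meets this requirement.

For M/M/1: Lq = λ²/(μ(μ-λ))
Need Lq ≤ 1.7, i.e. μ(μ-λ) ≥ λ²/1.7
μ² - 13.3μ - 176.89/1.7 ≥ 0  →  μ² - 13.3μ - 104.05294 ≥ 0
Quadratic formula (positive root): μ = [λ + √(λ² + 4×104.05294)]/2
Discriminant: 176.89 + 4×104.05294 = 593.1018, √593.1018 = 24.35368
μ ≥ (13.3 + 24.35368)/2 = 18.8268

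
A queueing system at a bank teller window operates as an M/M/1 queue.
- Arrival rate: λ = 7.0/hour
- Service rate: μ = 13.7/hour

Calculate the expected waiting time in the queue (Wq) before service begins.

First, compute utilization: ρ = λ/μ = 7.0/13.7 = 0.5109
For M/M/1: Wq = λ/(μ(μ-λ))
Wq = 7.0/(13.7 × (13.7-7.0))
Wq = 7.0/(13.7 × 6.70)
Wq = 0.07626 hours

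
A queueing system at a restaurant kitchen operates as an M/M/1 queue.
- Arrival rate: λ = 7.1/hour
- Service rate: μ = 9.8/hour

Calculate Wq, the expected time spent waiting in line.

First, compute utilization: ρ = λ/μ = 7.1/9.8 = 0.7245
For M/M/1: Wq = λ/(μ(μ-λ))
Wq = 7.1/(9.8 × (9.8-7.1))
Wq = 7.1/(9.8 × 2.70)
Wq = 0.2683 hours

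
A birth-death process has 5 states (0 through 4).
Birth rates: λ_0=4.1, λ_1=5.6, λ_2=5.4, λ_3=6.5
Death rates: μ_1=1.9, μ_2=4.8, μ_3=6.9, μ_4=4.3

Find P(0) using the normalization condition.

Ratios P(n)/P(0) = (λ₀···λₙ₋₁)/(μ₁···μₙ):
P(1)/P(0) = (4.1)/(1.9) = 2.1579
P(2)/P(0) = (4.1×5.6)/(1.9×4.8) = 2.5175
P(3)/P(0) = (4.1×5.6×5.4)/(1.9×4.8×6.9) = 1.9703
P(4)/P(0) = (4.1×5.6×5.4×6.5)/(1.9×4.8×6.9×4.3) = 2.9783

Normalization: ∑ P(n) = 1
P(0) × (1.0000 + 2.1579 + 2.5175 + 1.9703 + 2.9783) = 1
P(0) × 10.6240 = 1
P(0) = 1/10.6240 = 0.09413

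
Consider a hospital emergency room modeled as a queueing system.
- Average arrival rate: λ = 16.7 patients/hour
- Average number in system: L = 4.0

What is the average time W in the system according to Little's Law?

Little's Law: L = λW, so W = L/λ
W = 4.0/16.7 = 0.2395 hours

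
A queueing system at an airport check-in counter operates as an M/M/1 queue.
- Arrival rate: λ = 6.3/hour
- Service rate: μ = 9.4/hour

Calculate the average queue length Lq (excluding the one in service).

ρ = λ/μ = 6.3/9.4 = 0.6702
For M/M/1: Lq = λ²/(μ(μ-λ))
Lq = 39.69/(9.4 × 3.10)
Lq = 1.3620 passengers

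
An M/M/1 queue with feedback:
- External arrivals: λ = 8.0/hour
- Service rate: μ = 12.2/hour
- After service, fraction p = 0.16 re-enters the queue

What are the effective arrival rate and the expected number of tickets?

Effective arrival rate: λ_eff = λ/(1-p) = 8.0/(1-0.16) = 8.0/0.84 = 9.5238
ρ = λ_eff/μ = 9.5238/12.2 = 0.78064
L = ρ/(1-ρ) = 0.78064/(1-0.78064) = 3.5587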